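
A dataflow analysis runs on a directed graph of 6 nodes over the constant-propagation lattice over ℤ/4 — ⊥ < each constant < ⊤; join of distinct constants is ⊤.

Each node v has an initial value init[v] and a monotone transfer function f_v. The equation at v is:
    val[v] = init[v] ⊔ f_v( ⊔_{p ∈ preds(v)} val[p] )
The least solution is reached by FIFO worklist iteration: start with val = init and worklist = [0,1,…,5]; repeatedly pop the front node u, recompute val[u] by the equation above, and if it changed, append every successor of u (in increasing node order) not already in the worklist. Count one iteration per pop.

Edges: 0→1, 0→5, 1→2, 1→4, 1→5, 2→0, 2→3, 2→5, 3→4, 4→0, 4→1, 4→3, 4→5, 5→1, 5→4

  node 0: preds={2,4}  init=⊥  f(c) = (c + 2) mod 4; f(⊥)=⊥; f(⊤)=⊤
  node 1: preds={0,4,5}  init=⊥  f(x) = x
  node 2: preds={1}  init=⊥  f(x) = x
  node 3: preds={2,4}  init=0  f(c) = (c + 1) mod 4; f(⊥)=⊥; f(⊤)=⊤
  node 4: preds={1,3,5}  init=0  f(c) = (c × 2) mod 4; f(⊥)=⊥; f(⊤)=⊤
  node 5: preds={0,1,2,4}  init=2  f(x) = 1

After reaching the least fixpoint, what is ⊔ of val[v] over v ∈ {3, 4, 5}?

⊤

Worklist (11 pops):
  #1 pop 0: in=0 → 2 (was ⊥); enqueue []
  #2 pop 1: in=⊤ → ⊤ (was ⊥); enqueue []
  #3 pop 2: in=⊤ → ⊤ (was ⊥); enqueue [0]
  #4 pop 3: in=⊤ → ⊤ (was 0); enqueue []
  #5 pop 4: in=⊤ → ⊤ (was 0); enqueue [1,3]
  #6 pop 5: in=⊤ → ⊤ (was 2); enqueue [4]
  #7 pop 0: in=⊤ → ⊤ (was 2); enqueue [5]
  #8 pop 1: in=⊤ → ⊤ (no change)
  #9 pop 3: in=⊤ → ⊤ (no change)
  #10 pop 4: in=⊤ → ⊤ (no change)
  #11 pop 5: in=⊤ → ⊤ (no change)

Fixpoint:
  val[0] = ⊤
  val[1] = ⊤
  val[2] = ⊤
  val[3] = ⊤
  val[4] = ⊤
  val[5] = ⊤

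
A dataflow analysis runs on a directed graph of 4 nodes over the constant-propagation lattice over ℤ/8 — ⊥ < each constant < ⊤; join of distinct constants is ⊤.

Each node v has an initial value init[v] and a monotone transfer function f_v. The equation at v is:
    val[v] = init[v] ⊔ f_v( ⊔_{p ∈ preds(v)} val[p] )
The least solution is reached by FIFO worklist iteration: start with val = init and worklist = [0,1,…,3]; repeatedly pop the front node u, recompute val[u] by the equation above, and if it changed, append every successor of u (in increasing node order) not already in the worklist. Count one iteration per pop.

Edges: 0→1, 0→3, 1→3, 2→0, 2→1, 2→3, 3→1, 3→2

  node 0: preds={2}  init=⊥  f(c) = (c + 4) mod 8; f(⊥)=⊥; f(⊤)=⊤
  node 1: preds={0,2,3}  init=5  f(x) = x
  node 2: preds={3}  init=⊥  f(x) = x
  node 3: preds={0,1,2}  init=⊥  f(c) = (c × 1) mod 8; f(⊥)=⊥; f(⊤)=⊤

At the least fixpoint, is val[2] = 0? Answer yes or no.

Worklist (14 pops):
  #1 pop 0: in=⊥ → ⊥ (no change)
  #2 pop 1: in=⊥ → 5 (no change)
  #3 pop 2: in=⊥ → ⊥ (no change)
  #4 pop 3: in=5 → 5 (was ⊥); enqueue [1,2]
  #5 pop 1: in=5 → 5 (no change)
  #6 pop 2: in=5 → 5 (was ⊥); enqueue [0,1,3]
  #7 pop 0: in=5 → 1 (was ⊥); enqueue []
  #8 pop 1: in=⊤ → ⊤ (was 5); enqueue []
  #9 pop 3: in=⊤ → ⊤ (was 5); enqueue [1,2]
  #10 pop 1: in=⊤ → ⊤ (no change)
  #11 pop 2: in=⊤ → ⊤ (was 5); enqueue [0,1,3]
  #12 pop 0: in=⊤ → ⊤ (was 1); enqueue []
  #13 pop 1: in=⊤ → ⊤ (no change)
  #14 pop 3: in=⊤ → ⊤ (no change)

Fixpoint:
  val[0] = ⊤
  val[1] = ⊤
  val[2] = ⊤
  val[3] = ⊤

no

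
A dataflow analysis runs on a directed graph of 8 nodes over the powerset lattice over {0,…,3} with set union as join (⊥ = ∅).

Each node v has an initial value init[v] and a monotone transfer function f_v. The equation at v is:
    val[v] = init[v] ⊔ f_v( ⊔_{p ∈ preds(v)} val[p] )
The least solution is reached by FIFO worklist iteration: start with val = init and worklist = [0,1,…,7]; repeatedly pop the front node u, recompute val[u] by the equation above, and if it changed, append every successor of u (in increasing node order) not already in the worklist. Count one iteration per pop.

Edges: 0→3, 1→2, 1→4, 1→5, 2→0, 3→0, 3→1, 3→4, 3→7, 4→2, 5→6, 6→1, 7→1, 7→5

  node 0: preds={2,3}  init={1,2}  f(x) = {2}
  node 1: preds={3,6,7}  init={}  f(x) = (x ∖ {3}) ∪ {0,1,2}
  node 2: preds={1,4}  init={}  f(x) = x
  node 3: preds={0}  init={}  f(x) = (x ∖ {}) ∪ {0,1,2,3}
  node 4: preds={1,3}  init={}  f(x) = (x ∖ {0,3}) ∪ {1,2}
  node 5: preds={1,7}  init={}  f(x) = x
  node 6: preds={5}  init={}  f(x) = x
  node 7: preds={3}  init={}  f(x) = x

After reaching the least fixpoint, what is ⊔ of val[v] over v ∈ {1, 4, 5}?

Iteration log — 14 steps:
  step 1. node 0  ⊔preds={}  new={1,2}  stable
  step 2. node 1  ⊔preds={}  new={0,1,2}  old={}  +wl: 
  step 3. node 2  ⊔preds={0,1,2}  new={0,1,2}  old={}  +wl: 0
  step 4. node 3  ⊔preds={1,2}  new={0,1,2,3}  old={}  +wl: 1
  step 5. node 4  ⊔preds={0,1,2,3}  new={1,2}  old={}  +wl: 2
  step 6. node 5  ⊔preds={0,1,2}  new={0,1,2}  old={}  +wl: 
  step 7. node 6  ⊔preds={0,1,2}  new={0,1,2}  old={}  +wl: 
  step 8. node 7  ⊔preds={0,1,2,3}  new={0,1,2,3}  old={}  +wl: 5
  step 9. node 0  ⊔preds={0,1,2,3}  new={1,2}  stable
  step 10. node 1  ⊔preds={0,1,2,3}  new={0,1,2}  stable
  step 11. node 2  ⊔preds={0,1,2}  new={0,1,2}  stable
  step 12. node 5  ⊔preds={0,1,2,3}  new={0,1,2,3}  old={0,1,2}  +wl: 6
  step 13. node 6  ⊔preds={0,1,2,3}  new={0,1,2,3}  old={0,1,2}  +wl: 1
  step 14. node 1  ⊔preds={0,1,2,3}  new={0,1,2}  stable

Least fixpoint reached:
  node 0: {1,2}
  node 1: {0,1,2}
  node 2: {0,1,2}
  node 3: {0,1,2,3}
  node 4: {1,2}
  node 5: {0,1,2,3}
  node 6: {0,1,2,3}
  node 7: {0,1,2,3}

{0,1,2,3}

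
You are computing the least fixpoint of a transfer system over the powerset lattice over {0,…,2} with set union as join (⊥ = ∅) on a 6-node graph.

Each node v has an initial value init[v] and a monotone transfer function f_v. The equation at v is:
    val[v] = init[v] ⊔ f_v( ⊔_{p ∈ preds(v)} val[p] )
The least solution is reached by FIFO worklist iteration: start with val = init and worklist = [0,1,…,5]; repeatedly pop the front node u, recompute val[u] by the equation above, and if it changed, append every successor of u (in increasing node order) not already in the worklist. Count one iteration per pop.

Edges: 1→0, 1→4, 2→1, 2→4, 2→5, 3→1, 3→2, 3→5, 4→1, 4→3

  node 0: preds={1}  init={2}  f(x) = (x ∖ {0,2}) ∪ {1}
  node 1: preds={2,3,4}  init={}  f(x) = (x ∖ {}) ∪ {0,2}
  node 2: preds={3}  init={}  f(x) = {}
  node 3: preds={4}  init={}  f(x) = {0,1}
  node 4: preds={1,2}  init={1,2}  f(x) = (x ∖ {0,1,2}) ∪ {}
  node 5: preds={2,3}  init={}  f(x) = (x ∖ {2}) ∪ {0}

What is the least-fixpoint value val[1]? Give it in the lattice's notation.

Iteration log — 9 steps:
  step 1. node 0  ⊔preds={}  new={1,2}  old={2}  +wl: 
  step 2. node 1  ⊔preds={1,2}  new={0,1,2}  old={}  +wl: 0
  step 3. node 2  ⊔preds={}  new={}  stable
  step 4. node 3  ⊔preds={1,2}  new={0,1}  old={}  +wl: 1,2
  step 5. node 4  ⊔preds={0,1,2}  new={1,2}  stable
  step 6. node 5  ⊔preds={0,1}  new={0,1}  old={}  +wl: 
  step 7. node 0  ⊔preds={0,1,2}  new={1,2}  stable
  step 8. node 1  ⊔preds={0,1,2}  new={0,1,2}  stable
  step 9. node 2  ⊔preds={0,1}  new={}  stable

Least fixpoint reached:
  node 0: {1,2}
  node 1: {0,1,2}
  node 2: {}
  node 3: {0,1}
  node 4: {1,2}
  node 5: {0,1}

{0,1,2}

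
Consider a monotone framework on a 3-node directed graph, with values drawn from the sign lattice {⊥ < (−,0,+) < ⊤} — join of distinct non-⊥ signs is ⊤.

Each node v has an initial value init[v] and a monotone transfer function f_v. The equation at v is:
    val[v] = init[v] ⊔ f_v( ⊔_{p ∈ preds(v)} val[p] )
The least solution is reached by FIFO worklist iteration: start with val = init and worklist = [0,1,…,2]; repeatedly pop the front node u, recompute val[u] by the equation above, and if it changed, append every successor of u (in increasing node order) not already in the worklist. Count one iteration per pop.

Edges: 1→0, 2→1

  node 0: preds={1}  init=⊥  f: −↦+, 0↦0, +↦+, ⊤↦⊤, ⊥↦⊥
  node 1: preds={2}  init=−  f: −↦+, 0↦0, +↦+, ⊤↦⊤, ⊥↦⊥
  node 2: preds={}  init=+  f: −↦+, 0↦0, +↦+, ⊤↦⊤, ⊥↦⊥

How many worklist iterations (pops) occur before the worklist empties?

4

Trace (4 dequeues):
  [1] u=0 | in − | out + | prev ⊥ | push {}
  [2] u=1 | in + | out ⊤ | prev − | push {0}
  [3] u=2 | in ⊥ | out + | ==
  [4] u=0 | in ⊤ | out ⊤ | prev + | push {}

Converged values:
  [0] ⊤
  [1] ⊤
  [2] +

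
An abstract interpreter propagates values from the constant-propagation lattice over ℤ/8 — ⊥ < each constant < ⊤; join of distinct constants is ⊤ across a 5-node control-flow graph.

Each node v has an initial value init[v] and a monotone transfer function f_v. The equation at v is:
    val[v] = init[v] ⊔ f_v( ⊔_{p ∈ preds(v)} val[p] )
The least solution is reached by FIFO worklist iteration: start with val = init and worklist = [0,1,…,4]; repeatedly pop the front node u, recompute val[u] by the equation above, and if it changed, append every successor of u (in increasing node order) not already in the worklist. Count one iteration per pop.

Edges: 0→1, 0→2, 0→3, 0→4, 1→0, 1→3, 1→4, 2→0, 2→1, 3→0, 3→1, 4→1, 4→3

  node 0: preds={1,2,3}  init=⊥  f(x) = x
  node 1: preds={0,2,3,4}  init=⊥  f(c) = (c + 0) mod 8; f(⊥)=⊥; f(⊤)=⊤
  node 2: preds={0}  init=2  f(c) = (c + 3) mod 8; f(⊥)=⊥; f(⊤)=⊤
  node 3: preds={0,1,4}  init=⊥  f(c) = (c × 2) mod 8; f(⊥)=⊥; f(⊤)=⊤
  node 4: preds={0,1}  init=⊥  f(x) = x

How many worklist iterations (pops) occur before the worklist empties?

Worklist (13 pops):
  #1 pop 0: in=2 → 2 (was ⊥); enqueue []
  #2 pop 1: in=2 → 2 (was ⊥); enqueue [0]
  #3 pop 2: in=2 → ⊤ (was 2); enqueue [1]
  #4 pop 3: in=2 → 4 (was ⊥); enqueue []
  #5 pop 4: in=2 → 2 (was ⊥); enqueue [3]
  #6 pop 0: in=⊤ → ⊤ (was 2); enqueue [2,4]
  #7 pop 1: in=⊤ → ⊤ (was 2); enqueue [0]
  #8 pop 3: in=⊤ → ⊤ (was 4); enqueue [1]
  #9 pop 2: in=⊤ → ⊤ (no change)
  #10 pop 4: in=⊤ → ⊤ (was 2); enqueue [3]
  #11 pop 0: in=⊤ → ⊤ (no change)
  #12 pop 1: in=⊤ → ⊤ (no change)
  #13 pop 3: in=⊤ → ⊤ (no change)

Fixpoint:
  val[0] = ⊤
  val[1] = ⊤
  val[2] = ⊤
  val[3] = ⊤
  val[4] = ⊤

13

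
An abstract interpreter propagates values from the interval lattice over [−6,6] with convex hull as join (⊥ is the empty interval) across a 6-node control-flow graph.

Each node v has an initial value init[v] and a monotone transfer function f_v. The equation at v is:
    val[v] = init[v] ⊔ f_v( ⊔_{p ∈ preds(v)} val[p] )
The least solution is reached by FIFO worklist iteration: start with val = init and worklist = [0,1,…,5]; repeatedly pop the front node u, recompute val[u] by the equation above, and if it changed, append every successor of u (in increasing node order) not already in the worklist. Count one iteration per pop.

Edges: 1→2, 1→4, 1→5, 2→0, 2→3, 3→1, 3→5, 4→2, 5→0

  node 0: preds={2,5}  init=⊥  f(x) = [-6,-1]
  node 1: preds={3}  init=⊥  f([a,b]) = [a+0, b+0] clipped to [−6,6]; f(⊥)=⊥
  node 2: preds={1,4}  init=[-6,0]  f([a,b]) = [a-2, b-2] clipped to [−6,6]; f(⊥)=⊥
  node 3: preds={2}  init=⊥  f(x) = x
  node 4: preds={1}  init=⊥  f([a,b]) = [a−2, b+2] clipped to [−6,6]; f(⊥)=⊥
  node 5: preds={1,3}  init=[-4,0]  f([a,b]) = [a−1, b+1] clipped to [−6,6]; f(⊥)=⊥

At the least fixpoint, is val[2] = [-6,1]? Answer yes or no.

Iteration log — 12 steps:
  step 1. node 0  ⊔preds=[-6,0]  new=[-6,-1]  old=⊥  +wl: 
  step 2. node 1  ⊔preds=⊥  new=⊥  stable
  step 3. node 2  ⊔preds=⊥  new=[-6,0]  stable
  step 4. node 3  ⊔preds=[-6,0]  new=[-6,0]  old=⊥  +wl: 1
  step 5. node 4  ⊔preds=⊥  new=⊥  stable
  step 6. node 5  ⊔preds=[-6,0]  new=[-6,1]  old=[-4,0]  +wl: 0
  step 7. node 1  ⊔preds=[-6,0]  new=[-6,0]  old=⊥  +wl: 2,4,5
  step 8. node 0  ⊔preds=[-6,1]  new=[-6,-1]  stable
  step 9. node 2  ⊔preds=[-6,0]  new=[-6,0]  stable
  step 10. node 4  ⊔preds=[-6,0]  new=[-6,2]  old=⊥  +wl: 2
  step 11. node 5  ⊔preds=[-6,0]  new=[-6,1]  stable
  step 12. node 2  ⊔preds=[-6,2]  new=[-6,0]  stable

Least fixpoint reached:
  node 0: [-6,-1]
  node 1: [-6,0]
  node 2: [-6,0]
  node 3: [-6,0]
  node 4: [-6,2]
  node 5: [-6,1]

no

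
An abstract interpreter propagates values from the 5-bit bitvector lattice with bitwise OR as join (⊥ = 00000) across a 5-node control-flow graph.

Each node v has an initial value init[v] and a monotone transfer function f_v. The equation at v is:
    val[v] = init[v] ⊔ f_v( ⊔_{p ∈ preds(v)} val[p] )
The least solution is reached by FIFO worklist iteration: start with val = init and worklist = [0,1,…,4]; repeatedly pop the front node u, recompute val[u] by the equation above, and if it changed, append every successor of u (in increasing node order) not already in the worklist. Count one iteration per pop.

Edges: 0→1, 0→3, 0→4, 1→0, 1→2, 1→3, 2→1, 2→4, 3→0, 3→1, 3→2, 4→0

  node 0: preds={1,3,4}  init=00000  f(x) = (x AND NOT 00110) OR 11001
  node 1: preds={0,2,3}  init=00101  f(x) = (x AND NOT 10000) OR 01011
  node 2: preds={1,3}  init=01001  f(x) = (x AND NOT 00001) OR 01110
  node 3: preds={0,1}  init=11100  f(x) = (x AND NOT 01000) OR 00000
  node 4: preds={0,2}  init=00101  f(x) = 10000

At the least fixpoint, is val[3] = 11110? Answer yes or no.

no

Iteration log — 8 steps:
  step 1. node 0  ⊔preds=11101  new=11001  old=00000  +wl: 
  step 2. node 1  ⊔preds=11101  new=01111  old=00101  +wl: 0
  step 3. node 2  ⊔preds=11111  new=11111  old=01001  +wl: 1
  step 4. node 3  ⊔preds=11111  new=11111  old=11100  +wl: 2
  step 5. node 4  ⊔preds=11111  new=10101  old=00101  +wl: 
  step 6. node 0  ⊔preds=11111  new=11001  stable
  step 7. node 1  ⊔preds=11111  new=01111  stable
  step 8. node 2  ⊔preds=11111  new=11111  stable

Least fixpoint reached:
  node 0: 11001
  node 1: 01111
  node 2: 11111
  node 3: 11111
  node 4: 10101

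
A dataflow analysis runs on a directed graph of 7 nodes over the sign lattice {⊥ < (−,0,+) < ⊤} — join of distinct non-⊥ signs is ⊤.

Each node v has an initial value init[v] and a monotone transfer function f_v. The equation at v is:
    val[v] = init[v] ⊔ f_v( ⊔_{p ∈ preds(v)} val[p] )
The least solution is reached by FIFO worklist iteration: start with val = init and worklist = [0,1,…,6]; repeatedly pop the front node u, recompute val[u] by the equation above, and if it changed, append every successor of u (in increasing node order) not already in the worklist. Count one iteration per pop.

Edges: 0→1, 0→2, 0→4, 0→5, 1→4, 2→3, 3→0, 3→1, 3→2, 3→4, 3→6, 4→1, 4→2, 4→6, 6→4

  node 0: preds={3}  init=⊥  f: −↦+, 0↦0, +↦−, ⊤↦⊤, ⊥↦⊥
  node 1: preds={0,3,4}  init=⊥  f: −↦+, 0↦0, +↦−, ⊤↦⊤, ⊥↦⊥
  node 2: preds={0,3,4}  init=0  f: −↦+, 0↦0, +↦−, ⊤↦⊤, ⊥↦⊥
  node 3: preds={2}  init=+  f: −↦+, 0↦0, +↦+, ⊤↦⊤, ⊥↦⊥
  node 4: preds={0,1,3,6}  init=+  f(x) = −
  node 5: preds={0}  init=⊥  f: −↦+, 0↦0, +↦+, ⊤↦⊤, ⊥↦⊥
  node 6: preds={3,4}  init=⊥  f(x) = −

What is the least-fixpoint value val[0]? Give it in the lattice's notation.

Trace (12 dequeues):
  [1] u=0 | in + | out − | prev ⊥ | push {}
  [2] u=1 | in ⊤ | out ⊤ | prev ⊥ | push {}
  [3] u=2 | in ⊤ | out ⊤ | prev 0 | push {}
  [4] u=3 | in ⊤ | out ⊤ | prev + | push {0,1,2}
  [5] u=4 | in ⊤ | out ⊤ | prev + | push {}
  [6] u=5 | in − | out + | prev ⊥ | push {}
  [7] u=6 | in ⊤ | out − | prev ⊥ | push {4}
  [8] u=0 | in ⊤ | out ⊤ | prev − | push {5}
  [9] u=1 | in ⊤ | out ⊤ | ==
  [10] u=2 | in ⊤ | out ⊤ | ==
  [11] u=4 | in ⊤ | out ⊤ | ==
  [12] u=5 | in ⊤ | out ⊤ | prev + | push {}

Converged values:
  [0] ⊤
  [1] ⊤
  [2] ⊤
  [3] ⊤
  [4] ⊤
  [5] ⊤
  [6] −

⊤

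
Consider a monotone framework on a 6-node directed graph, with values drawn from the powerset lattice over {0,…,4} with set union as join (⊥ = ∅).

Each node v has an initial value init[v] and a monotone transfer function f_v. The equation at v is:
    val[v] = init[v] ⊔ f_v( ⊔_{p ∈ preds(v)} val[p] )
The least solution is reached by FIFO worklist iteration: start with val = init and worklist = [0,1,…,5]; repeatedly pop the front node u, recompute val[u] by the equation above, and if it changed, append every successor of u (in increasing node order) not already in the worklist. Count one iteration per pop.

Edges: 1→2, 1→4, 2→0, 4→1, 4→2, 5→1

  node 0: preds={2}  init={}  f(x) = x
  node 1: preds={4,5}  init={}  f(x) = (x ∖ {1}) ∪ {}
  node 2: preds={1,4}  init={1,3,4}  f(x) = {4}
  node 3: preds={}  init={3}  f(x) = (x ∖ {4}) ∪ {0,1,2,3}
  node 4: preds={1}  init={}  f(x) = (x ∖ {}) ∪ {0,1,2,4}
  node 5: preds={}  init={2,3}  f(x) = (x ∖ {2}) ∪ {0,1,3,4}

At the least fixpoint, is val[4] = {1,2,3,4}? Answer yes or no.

Worklist (9 pops):
  #1 pop 0: in={1,3,4} → {1,3,4} (was {}); enqueue []
  #2 pop 1: in={2,3} → {2,3} (was {}); enqueue []
  #3 pop 2: in={2,3} → {1,3,4} (no change)
  #4 pop 3: in={} → {0,1,2,3} (was {3}); enqueue []
  #5 pop 4: in={2,3} → {0,1,2,3,4} (was {}); enqueue [1,2]
  #6 pop 5: in={} → {0,1,2,3,4} (was {2,3}); enqueue []
  #7 pop 1: in={0,1,2,3,4} → {0,2,3,4} (was {2,3}); enqueue [4]
  #8 pop 2: in={0,1,2,3,4} → {1,3,4} (no change)
  #9 pop 4: in={0,2,3,4} → {0,1,2,3,4} (no change)

Fixpoint:
  val[0] = {1,3,4}
  val[1] = {0,2,3,4}
  val[2] = {1,3,4}
  val[3] = {0,1,2,3}
  val[4] = {0,1,2,3,4}
  val[5] = {0,1,2,3,4}

no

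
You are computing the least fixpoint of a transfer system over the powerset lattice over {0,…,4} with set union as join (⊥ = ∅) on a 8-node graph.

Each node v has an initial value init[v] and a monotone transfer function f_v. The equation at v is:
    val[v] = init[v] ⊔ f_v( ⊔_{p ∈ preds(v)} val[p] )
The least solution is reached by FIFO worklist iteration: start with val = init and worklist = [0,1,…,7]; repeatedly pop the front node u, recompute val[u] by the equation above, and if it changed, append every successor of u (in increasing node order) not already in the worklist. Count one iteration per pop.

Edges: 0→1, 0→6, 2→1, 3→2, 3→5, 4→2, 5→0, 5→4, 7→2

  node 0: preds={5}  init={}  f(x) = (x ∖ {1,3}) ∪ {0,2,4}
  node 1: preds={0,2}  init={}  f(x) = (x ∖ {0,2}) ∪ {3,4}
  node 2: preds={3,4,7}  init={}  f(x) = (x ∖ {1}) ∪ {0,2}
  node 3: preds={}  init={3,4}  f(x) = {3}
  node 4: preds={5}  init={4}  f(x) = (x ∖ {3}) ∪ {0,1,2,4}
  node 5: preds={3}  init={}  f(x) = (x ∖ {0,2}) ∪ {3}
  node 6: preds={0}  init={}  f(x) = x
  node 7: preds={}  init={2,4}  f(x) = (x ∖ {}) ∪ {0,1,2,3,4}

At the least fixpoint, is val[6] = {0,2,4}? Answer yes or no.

Worklist (12 pops):
  #1 pop 0: in={} → {0,2,4} (was {}); enqueue []
  #2 pop 1: in={0,2,4} → {3,4} (was {}); enqueue []
  #3 pop 2: in={2,3,4} → {0,2,3,4} (was {}); enqueue [1]
  #4 pop 3: in={} → {3,4} (no change)
  #5 pop 4: in={} → {0,1,2,4} (was {4}); enqueue [2]
  #6 pop 5: in={3,4} → {3,4} (was {}); enqueue [0,4]
  #7 pop 6: in={0,2,4} → {0,2,4} (was {}); enqueue []
  #8 pop 7: in={} → {0,1,2,3,4} (was {2,4}); enqueue []
  #9 pop 1: in={0,2,3,4} → {3,4} (no change)
  #10 pop 2: in={0,1,2,3,4} → {0,2,3,4} (no change)
  #11 pop 0: in={3,4} → {0,2,4} (no change)
  #12 pop 4: in={3,4} → {0,1,2,4} (no change)

Fixpoint:
  val[0] = {0,2,4}
  val[1] = {3,4}
  val[2] = {0,2,3,4}
  val[3] = {3,4}
  val[4] = {0,1,2,4}
  val[5] = {3,4}
  val[6] = {0,2,4}
  val[7] = {0,1,2,3,4}

yes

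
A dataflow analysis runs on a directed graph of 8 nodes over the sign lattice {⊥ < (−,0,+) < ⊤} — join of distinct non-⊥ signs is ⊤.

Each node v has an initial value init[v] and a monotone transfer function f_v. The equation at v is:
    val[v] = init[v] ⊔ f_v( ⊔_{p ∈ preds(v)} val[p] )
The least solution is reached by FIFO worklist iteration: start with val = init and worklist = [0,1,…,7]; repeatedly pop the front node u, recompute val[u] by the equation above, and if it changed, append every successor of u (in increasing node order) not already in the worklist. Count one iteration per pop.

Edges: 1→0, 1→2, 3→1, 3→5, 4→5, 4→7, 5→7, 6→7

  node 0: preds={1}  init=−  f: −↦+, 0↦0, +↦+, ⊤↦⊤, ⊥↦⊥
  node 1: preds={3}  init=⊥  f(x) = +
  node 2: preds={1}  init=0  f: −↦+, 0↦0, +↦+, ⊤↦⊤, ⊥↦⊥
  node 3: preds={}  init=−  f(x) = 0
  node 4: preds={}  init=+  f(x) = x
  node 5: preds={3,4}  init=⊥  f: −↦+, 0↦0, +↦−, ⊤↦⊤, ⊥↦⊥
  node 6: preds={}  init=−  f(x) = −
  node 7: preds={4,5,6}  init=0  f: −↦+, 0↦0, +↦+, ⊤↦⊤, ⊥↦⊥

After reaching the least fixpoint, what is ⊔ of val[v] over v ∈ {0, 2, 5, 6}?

Trace (10 dequeues):
  [1] u=0 | in ⊥ | out − | ==
  [2] u=1 | in − | out + | prev ⊥ | push {0}
  [3] u=2 | in + | out ⊤ | prev 0 | push {}
  [4] u=3 | in ⊥ | out ⊤ | prev − | push {1}
  [5] u=4 | in ⊥ | out + | ==
  [6] u=5 | in ⊤ | out ⊤ | prev ⊥ | push {}
  [7] u=6 | in ⊥ | out − | ==
  [8] u=7 | in ⊤ | out ⊤ | prev 0 | push {}
  [9] u=0 | in + | out ⊤ | prev − | push {}
  [10] u=1 | in ⊤ | out + | ==

Converged values:
  [0] ⊤
  [1] +
  [2] ⊤
  [3] ⊤
  [4] +
  [5] ⊤
  [6] −
  [7] ⊤

⊤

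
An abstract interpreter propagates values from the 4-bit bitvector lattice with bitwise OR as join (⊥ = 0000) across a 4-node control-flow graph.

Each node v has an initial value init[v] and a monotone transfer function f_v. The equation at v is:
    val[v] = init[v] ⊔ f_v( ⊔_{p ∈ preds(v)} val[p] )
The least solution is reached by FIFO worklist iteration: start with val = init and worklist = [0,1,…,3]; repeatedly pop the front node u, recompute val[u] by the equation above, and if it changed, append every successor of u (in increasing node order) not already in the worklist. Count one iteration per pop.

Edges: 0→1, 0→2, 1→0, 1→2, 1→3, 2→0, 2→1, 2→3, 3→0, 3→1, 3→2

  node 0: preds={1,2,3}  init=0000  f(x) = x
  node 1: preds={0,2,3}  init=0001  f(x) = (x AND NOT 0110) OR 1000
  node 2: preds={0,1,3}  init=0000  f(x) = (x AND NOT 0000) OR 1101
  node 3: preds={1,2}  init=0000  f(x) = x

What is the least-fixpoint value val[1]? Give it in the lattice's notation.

Trace (7 dequeues):
  [1] u=0 | in 0001 | out 0001 | prev 0000 | push {}
  [2] u=1 | in 0001 | out 1001 | prev 0001 | push {0}
  [3] u=2 | in 1001 | out 1101 | prev 0000 | push {1}
  [4] u=3 | in 1101 | out 1101 | prev 0000 | push {2}
  [5] u=0 | in 1101 | out 1101 | prev 0001 | push {}
  [6] u=1 | in 1101 | out 1001 | ==
  [7] u=2 | in 1101 | out 1101 | ==

Converged values:
  [0] 1101
  [1] 1001
  [2] 1101
  [3] 1101

1001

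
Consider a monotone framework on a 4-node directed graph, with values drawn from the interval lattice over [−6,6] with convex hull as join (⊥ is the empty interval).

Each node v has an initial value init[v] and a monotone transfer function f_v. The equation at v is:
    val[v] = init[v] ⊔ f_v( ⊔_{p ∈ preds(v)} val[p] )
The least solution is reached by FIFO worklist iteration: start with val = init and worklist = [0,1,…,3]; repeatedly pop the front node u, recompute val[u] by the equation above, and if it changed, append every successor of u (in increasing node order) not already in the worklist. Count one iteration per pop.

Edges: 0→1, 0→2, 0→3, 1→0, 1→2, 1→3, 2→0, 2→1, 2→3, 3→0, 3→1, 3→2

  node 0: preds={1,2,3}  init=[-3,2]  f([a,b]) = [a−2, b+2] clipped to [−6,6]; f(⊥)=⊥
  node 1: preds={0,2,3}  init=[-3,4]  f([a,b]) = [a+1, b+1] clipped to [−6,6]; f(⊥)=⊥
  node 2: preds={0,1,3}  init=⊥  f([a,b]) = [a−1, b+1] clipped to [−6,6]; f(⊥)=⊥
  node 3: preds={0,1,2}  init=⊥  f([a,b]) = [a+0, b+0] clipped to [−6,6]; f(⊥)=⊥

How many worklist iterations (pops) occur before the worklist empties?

Worklist (9 pops):
  #1 pop 0: in=[-3,4] → [-5,6] (was [-3,2]); enqueue []
  #2 pop 1: in=[-5,6] → [-4,6] (was [-3,4]); enqueue [0]
  #3 pop 2: in=[-5,6] → [-6,6] (was ⊥); enqueue [1]
  #4 pop 3: in=[-6,6] → [-6,6] (was ⊥); enqueue [2]
  #5 pop 0: in=[-6,6] → [-6,6] (was [-5,6]); enqueue [3]
  #6 pop 1: in=[-6,6] → [-5,6] (was [-4,6]); enqueue [0]
  #7 pop 2: in=[-6,6] → [-6,6] (no change)
  #8 pop 3: in=[-6,6] → [-6,6] (no change)
  #9 pop 0: in=[-6,6] → [-6,6] (no change)

Fixpoint:
  val[0] = [-6,6]
  val[1] = [-5,6]
  val[2] = [-6,6]
  val[3] = [-6,6]

9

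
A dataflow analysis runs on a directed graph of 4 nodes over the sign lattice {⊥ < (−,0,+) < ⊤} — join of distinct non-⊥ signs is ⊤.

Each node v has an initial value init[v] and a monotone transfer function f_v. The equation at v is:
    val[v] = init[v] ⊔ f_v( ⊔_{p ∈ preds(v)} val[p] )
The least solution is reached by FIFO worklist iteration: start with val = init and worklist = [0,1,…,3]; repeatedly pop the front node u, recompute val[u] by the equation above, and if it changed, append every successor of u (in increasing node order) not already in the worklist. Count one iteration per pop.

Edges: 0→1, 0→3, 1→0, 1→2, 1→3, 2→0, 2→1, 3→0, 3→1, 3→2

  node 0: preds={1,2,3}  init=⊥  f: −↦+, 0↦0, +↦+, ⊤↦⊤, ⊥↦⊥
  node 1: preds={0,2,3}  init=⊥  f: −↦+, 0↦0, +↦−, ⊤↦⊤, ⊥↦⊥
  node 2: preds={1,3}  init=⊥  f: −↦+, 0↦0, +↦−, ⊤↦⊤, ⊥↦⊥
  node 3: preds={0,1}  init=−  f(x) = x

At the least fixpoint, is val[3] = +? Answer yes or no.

no

Trace (8 dequeues):
  [1] u=0 | in − | out + | prev ⊥ | push {}
  [2] u=1 | in ⊤ | out ⊤ | prev ⊥ | push {0}
  [3] u=2 | in ⊤ | out ⊤ | prev ⊥ | push {1}
  [4] u=3 | in ⊤ | out ⊤ | prev − | push {2}
  [5] u=0 | in ⊤ | out ⊤ | prev + | push {3}
  [6] u=1 | in ⊤ | out ⊤ | ==
  [7] u=2 | in ⊤ | out ⊤ | ==
  [8] u=3 | in ⊤ | out ⊤ | ==

Converged values:
  [0] ⊤
  [1] ⊤
  [2] ⊤
  [3] ⊤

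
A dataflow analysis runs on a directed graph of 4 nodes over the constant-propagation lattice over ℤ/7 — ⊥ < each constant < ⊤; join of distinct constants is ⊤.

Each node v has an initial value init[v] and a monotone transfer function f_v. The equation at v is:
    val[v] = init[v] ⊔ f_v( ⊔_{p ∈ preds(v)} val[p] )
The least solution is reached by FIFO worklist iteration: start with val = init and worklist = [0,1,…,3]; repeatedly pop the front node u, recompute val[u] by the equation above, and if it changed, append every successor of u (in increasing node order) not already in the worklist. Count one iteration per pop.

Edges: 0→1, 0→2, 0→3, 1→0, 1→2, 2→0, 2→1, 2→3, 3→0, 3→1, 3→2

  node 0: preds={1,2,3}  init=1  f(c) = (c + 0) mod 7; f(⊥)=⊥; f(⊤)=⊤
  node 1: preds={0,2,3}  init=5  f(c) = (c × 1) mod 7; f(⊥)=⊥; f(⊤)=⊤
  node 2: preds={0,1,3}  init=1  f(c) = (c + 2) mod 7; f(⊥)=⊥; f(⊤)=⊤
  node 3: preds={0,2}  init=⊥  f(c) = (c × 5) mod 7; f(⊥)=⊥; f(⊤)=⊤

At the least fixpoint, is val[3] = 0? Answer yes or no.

Iteration log — 7 steps:
  step 1. node 0  ⊔preds=⊤  new=⊤  old=1  +wl: 
  step 2. node 1  ⊔preds=⊤  new=⊤  old=5  +wl: 0
  step 3. node 2  ⊔preds=⊤  new=⊤  old=1  +wl: 1
  step 4. node 3  ⊔preds=⊤  new=⊤  old=⊥  +wl: 2
  step 5. node 0  ⊔preds=⊤  new=⊤  stable
  step 6. node 1  ⊔preds=⊤  new=⊤  stable
  step 7. node 2  ⊔preds=⊤  new=⊤  stable

Least fixpoint reached:
  node 0: ⊤
  node 1: ⊤
  node 2: ⊤
  node 3: ⊤

no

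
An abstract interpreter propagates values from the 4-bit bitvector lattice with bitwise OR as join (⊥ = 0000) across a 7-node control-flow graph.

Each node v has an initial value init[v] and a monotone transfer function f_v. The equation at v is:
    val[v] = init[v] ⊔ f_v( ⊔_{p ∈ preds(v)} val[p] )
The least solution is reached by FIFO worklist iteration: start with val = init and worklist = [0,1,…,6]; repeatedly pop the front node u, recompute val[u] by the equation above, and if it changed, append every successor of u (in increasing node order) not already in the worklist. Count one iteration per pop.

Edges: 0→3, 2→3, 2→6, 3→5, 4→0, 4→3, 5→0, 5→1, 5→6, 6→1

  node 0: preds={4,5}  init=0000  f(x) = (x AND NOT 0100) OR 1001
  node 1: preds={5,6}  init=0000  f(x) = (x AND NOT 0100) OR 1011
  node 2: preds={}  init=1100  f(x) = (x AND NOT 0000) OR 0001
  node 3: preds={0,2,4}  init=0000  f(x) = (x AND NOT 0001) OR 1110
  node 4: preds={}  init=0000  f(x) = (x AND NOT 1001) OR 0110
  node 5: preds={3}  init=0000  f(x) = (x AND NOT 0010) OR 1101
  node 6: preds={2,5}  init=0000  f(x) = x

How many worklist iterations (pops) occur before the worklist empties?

Worklist (10 pops):
  #1 pop 0: in=0000 → 1001 (was 0000); enqueue []
  #2 pop 1: in=0000 → 1011 (was 0000); enqueue []
  #3 pop 2: in=0000 → 1101 (was 1100); enqueue []
  #4 pop 3: in=1101 → 1110 (was 0000); enqueue []
  #5 pop 4: in=0000 → 0110 (was 0000); enqueue [0,3]
  #6 pop 5: in=1110 → 1101 (was 0000); enqueue [1]
  #7 pop 6: in=1101 → 1101 (was 0000); enqueue []
  #8 pop 0: in=1111 → 1011 (was 1001); enqueue []
  #9 pop 3: in=1111 → 1110 (no change)
  #10 pop 1: in=1101 → 1011 (no change)

Fixpoint:
  val[0] = 1011
  val[1] = 1011
  val[2] = 1101
  val[3] = 1110
  val[4] = 0110
  val[5] = 1101
  val[6] = 1101

10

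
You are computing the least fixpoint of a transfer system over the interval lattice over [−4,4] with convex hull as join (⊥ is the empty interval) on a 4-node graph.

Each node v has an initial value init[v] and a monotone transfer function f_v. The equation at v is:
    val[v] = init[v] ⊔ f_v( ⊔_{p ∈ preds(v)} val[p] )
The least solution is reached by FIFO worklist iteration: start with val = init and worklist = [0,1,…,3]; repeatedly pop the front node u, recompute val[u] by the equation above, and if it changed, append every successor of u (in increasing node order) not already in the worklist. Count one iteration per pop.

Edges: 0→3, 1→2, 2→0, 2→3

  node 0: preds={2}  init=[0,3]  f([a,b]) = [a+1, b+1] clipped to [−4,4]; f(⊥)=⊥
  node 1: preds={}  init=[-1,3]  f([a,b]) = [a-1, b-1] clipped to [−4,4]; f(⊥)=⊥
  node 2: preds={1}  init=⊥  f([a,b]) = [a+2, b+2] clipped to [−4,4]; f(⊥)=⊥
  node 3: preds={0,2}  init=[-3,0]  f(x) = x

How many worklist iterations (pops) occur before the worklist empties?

Worklist (6 pops):
  #1 pop 0: in=⊥ → [0,3] (no change)
  #2 pop 1: in=⊥ → [-1,3] (no change)
  #3 pop 2: in=[-1,3] → [1,4] (was ⊥); enqueue [0]
  #4 pop 3: in=[0,4] → [-3,4] (was [-3,0]); enqueue []
  #5 pop 0: in=[1,4] → [0,4] (was [0,3]); enqueue [3]
  #6 pop 3: in=[0,4] → [-3,4] (no change)

Fixpoint:
  val[0] = [0,4]
  val[1] = [-1,3]
  val[2] = [1,4]
  val[3] = [-3,4]

6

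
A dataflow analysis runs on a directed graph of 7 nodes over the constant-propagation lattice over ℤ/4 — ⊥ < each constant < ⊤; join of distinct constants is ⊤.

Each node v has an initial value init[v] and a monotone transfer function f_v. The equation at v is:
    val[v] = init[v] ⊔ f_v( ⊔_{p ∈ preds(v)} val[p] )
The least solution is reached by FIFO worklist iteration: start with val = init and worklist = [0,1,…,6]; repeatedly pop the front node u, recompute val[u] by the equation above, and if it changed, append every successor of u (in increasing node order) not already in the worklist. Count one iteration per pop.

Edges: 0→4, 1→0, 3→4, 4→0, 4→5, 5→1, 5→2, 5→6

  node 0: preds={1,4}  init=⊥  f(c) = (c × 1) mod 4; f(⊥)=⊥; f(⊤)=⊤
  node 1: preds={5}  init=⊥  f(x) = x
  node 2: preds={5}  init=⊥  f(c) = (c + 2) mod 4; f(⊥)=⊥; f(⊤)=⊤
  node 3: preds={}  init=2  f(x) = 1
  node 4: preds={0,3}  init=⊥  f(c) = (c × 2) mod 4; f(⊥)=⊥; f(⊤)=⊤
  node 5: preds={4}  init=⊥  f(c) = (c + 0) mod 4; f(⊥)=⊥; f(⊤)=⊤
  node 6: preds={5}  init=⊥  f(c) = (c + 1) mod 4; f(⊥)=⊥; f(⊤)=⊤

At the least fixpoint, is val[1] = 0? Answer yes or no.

Trace (12 dequeues):
  [1] u=0 | in ⊥ | out ⊥ | ==
  [2] u=1 | in ⊥ | out ⊥ | ==
  [3] u=2 | in ⊥ | out ⊥ | ==
  [4] u=3 | in ⊥ | out ⊤ | prev 2 | push {}
  [5] u=4 | in ⊤ | out ⊤ | prev ⊥ | push {0}
  [6] u=5 | in ⊤ | out ⊤ | prev ⊥ | push {1,2}
  [7] u=6 | in ⊤ | out ⊤ | prev ⊥ | push {}
  [8] u=0 | in ⊤ | out ⊤ | prev ⊥ | push {4}
  [9] u=1 | in ⊤ | out ⊤ | prev ⊥ | push {0}
  [10] u=2 | in ⊤ | out ⊤ | prev ⊥ | push {}
  [11] u=4 | in ⊤ | out ⊤ | ==
  [12] u=0 | in ⊤ | out ⊤ | ==

Converged values:
  [0] ⊤
  [1] ⊤
  [2] ⊤
  [3] ⊤
  [4] ⊤
  [5] ⊤
  [6] ⊤

no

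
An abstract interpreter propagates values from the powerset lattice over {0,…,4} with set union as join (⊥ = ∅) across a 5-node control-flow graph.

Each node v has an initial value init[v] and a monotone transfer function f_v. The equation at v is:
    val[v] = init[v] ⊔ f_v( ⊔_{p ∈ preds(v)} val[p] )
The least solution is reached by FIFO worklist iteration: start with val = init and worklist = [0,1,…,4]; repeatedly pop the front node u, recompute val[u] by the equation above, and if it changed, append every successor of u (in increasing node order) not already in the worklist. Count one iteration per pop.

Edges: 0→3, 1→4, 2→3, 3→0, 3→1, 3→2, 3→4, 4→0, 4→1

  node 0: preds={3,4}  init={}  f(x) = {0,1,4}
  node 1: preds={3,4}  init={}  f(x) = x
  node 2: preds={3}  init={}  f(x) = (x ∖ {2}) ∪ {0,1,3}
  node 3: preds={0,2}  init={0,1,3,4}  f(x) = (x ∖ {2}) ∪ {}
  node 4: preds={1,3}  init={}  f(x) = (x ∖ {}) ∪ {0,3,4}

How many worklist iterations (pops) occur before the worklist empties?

Worklist (7 pops):
  #1 pop 0: in={0,1,3,4} → {0,1,4} (was {}); enqueue []
  #2 pop 1: in={0,1,3,4} → {0,1,3,4} (was {}); enqueue []
  #3 pop 2: in={0,1,3,4} → {0,1,3,4} (was {}); enqueue []
  #4 pop 3: in={0,1,3,4} → {0,1,3,4} (no change)
  #5 pop 4: in={0,1,3,4} → {0,1,3,4} (was {}); enqueue [0,1]
  #6 pop 0: in={0,1,3,4} → {0,1,4} (no change)
  #7 pop 1: in={0,1,3,4} → {0,1,3,4} (no change)

Fixpoint:
  val[0] = {0,1,4}
  val[1] = {0,1,3,4}
  val[2] = {0,1,3,4}
  val[3] = {0,1,3,4}
  val[4] = {0,1,3,4}

7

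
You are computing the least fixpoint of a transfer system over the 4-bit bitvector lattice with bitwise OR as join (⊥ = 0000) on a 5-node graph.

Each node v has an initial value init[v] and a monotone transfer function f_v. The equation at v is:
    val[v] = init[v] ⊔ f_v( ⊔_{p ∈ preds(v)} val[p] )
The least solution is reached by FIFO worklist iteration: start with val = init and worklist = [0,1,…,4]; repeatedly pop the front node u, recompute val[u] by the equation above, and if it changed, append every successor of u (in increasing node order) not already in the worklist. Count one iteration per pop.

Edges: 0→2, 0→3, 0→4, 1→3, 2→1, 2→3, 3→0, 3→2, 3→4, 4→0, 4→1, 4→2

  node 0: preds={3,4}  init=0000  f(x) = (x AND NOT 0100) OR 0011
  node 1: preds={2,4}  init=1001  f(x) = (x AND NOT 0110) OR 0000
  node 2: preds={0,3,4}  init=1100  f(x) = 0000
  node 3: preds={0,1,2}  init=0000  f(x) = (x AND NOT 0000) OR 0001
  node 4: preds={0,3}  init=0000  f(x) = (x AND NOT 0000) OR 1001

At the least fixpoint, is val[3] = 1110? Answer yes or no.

Trace (10 dequeues):
  [1] u=0 | in 0000 | out 0011 | prev 0000 | push {}
  [2] u=1 | in 1100 | out 1001 | ==
  [3] u=2 | in 0011 | out 1100 | ==
  [4] u=3 | in 1111 | out 1111 | prev 0000 | push {0,2}
  [5] u=4 | in 1111 | out 1111 | prev 0000 | push {1}
  [6] u=0 | in 1111 | out 1011 | prev 0011 | push {3,4}
  [7] u=2 | in 1111 | out 1100 | ==
  [8] u=1 | in 1111 | out 1001 | ==
  [9] u=3 | in 1111 | out 1111 | ==
  [10] u=4 | in 1111 | out 1111 | ==

Converged values:
  [0] 1011
  [1] 1001
  [2] 1100
  [3] 1111
  [4] 1111

no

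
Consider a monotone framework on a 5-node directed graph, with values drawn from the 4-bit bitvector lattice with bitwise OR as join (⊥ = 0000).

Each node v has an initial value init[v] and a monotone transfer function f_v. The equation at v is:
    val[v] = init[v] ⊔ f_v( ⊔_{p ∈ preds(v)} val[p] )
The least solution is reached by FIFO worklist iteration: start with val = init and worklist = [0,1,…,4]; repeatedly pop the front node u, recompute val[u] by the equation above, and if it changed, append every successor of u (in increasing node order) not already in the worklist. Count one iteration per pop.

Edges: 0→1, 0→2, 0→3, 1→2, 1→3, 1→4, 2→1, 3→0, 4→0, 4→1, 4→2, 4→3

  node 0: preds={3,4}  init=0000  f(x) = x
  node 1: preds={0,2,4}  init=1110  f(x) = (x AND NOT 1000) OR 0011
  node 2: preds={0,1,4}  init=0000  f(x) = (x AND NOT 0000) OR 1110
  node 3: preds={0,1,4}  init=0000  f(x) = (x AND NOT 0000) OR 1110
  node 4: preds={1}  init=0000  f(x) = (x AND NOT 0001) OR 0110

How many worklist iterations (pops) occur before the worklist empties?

Iteration log — 10 steps:
  step 1. node 0  ⊔preds=0000  new=0000  stable
  step 2. node 1  ⊔preds=0000  new=1111  old=1110  +wl: 
  step 3. node 2  ⊔preds=1111  new=1111  old=0000  +wl: 1
  step 4. node 3  ⊔preds=1111  new=1111  old=0000  +wl: 0
  step 5. node 4  ⊔preds=1111  new=1110  old=0000  +wl: 2,3
  step 6. node 1  ⊔preds=1111  new=1111  stable
  step 7. node 0  ⊔preds=1111  new=1111  old=0000  +wl: 1
  step 8. node 2  ⊔preds=1111  new=1111  stable
  step 9. node 3  ⊔preds=1111  new=1111  stable
  step 10. node 1  ⊔preds=1111  new=1111  stable

Least fixpoint reached:
  node 0: 1111
  node 1: 1111
  node 2: 1111
  node 3: 1111
  node 4: 1110

10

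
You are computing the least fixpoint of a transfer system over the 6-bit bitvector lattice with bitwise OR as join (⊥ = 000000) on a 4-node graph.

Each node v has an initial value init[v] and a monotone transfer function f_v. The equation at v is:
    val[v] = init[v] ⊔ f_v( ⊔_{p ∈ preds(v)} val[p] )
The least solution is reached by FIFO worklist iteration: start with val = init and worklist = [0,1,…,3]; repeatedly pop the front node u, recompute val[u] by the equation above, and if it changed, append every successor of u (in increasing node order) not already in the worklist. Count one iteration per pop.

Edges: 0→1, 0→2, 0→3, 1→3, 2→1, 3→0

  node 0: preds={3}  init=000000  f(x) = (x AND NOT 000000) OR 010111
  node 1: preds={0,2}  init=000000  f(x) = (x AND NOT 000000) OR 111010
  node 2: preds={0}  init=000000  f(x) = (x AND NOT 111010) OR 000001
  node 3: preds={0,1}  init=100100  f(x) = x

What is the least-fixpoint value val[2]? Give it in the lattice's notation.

Worklist (9 pops):
  #1 pop 0: in=100100 → 110111 (was 000000); enqueue []
  #2 pop 1: in=110111 → 111111 (was 000000); enqueue []
  #3 pop 2: in=110111 → 000101 (was 000000); enqueue [1]
  #4 pop 3: in=111111 → 111111 (was 100100); enqueue [0]
  #5 pop 1: in=110111 → 111111 (no change)
  #6 pop 0: in=111111 → 111111 (was 110111); enqueue [1,2,3]
  #7 pop 1: in=111111 → 111111 (no change)
  #8 pop 2: in=111111 → 000101 (no change)
  #9 pop 3: in=111111 → 111111 (no change)

Fixpoint:
  val[0] = 111111
  val[1] = 111111
  val[2] = 000101
  val[3] = 111111

000101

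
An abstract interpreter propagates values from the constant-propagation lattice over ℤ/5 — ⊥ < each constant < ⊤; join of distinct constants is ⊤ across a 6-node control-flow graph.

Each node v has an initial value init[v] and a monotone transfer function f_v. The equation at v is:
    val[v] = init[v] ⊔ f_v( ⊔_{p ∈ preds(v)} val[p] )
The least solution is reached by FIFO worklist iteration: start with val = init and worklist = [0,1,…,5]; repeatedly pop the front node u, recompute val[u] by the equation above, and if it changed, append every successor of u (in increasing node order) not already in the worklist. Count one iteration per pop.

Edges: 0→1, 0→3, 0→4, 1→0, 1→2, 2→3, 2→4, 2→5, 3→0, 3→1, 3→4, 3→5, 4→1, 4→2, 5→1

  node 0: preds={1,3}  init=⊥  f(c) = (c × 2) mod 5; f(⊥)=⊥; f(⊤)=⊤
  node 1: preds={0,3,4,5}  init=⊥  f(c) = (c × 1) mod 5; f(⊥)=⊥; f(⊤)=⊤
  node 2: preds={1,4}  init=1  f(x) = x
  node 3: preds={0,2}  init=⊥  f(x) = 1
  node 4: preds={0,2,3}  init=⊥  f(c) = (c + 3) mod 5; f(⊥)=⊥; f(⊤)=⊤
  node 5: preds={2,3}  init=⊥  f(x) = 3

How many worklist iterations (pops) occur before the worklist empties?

Trace (17 dequeues):
  [1] u=0 | in ⊥ | out ⊥ | ==
  [2] u=1 | in ⊥ | out ⊥ | ==
  [3] u=2 | in ⊥ | out 1 | ==
  [4] u=3 | in 1 | out 1 | prev ⊥ | push {0,1}
  [5] u=4 | in 1 | out 4 | prev ⊥ | push {2}
  [6] u=5 | in 1 | out 3 | prev ⊥ | push {}
  [7] u=0 | in 1 | out 2 | prev ⊥ | push {3,4}
  [8] u=1 | in ⊤ | out ⊤ | prev ⊥ | push {0}
  [9] u=2 | in ⊤ | out ⊤ | prev 1 | push {5}
  [10] u=3 | in ⊤ | out 1 | ==
  [11] u=4 | in ⊤ | out ⊤ | prev 4 | push {1,2}
  [12] u=0 | in ⊤ | out ⊤ | prev 2 | push {3,4}
  [13] u=5 | in ⊤ | out 3 | ==
  [14] u=1 | in ⊤ | out ⊤ | ==
  [15] u=2 | in ⊤ | out ⊤ | ==
  [16] u=3 | in ⊤ | out 1 | ==
  [17] u=4 | in ⊤ | out ⊤ | ==

Converged values:
  [0] ⊤
  [1] ⊤
  [2] ⊤
  [3] 1
  [4] ⊤
  [5] 3

17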